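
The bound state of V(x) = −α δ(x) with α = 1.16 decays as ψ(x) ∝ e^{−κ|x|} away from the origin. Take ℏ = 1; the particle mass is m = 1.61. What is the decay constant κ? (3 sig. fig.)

κ = 1.87

Integrate −(ℏ²/2m)ψ'' − αδ(x)ψ = Eψ from −ε to +ε: the ψ'' term gives ψ'(0⁺) − ψ'(0⁻) and the δ term gives −(2mα/ℏ²)ψ(0).
With ψ ∝ e^{−κ|x|} this yields −2κ = −2mα/ℏ², so κ = mα/ℏ² = 1.868.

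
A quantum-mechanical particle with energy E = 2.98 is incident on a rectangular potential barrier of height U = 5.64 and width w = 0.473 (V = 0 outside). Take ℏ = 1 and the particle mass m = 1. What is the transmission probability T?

E < U: inside the barrier ψ ∝ e^{±κx} with κ = √(2m(U − E))/ℏ = 2.307.
κw = 1.091, sinh(κw) = 1.321.
Matching ψ, ψ′ at both faces gives T = [1 + U² sinh²(κw) / (4E(U − E))]⁻¹ = 1/2.750 = 0.364.

T = 0.364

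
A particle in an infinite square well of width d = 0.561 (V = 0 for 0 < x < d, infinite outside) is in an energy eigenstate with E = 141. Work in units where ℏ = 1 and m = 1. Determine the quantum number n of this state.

n = 3

For an infinite well E_n = n²π²ℏ²/(2md²), so n = (d/πℏ)√(2mE).
n = (0.561/π) × √(2 × 1 × 141) = 2.999 → n = 3.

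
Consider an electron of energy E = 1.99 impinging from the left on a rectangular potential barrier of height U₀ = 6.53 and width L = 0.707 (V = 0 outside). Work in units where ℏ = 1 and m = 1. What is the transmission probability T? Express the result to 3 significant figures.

T = 0.0469

Since E < U₀ the interior solution is evanescent with decay constant κ = √(2m(U₀ − E))/ℏ = 3.013.
κL = 2.130, sinh(κL) = 4.150.
The exact tunnelling result is T⁻¹ = 1 + U₀² sinh²(κL) / [4E(U₀ − E)] = 21.32, so T = 0.0469.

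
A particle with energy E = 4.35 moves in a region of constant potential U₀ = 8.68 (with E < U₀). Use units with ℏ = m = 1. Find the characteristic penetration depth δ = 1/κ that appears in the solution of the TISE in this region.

Since E < U₀ the TISE in this region is ψ'' = κ²ψ with κ = √(2m(U₀ − E))/ℏ.
κ = √(2 × 1 × 4.33) = 2.943. The penetration depth is δ = 1/κ = 0.340.

δ = 0.340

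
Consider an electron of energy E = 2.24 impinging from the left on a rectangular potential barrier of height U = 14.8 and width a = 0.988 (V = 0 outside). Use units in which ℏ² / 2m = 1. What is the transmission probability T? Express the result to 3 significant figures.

Since E < U the interior solution is evanescent with decay constant κ = √(2m(U − E))/ℏ = 3.544.
κa = 3.501, sinh(κa) = 16.57.
The exact tunnelling result is T⁻¹ = 1 + U² sinh²(κa) / [4E(U − E)] = 535.2, so T = 0.00187.

T = 0.00187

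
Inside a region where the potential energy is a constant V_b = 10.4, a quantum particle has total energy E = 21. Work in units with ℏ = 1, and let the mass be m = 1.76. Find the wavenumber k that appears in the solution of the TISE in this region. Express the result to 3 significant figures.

With E > V_b the solution is oscillatory, ψ ∝ e^{±ikx} with k = √(2m(E − V_b))/ℏ.
k = √(2 × 1.76 × 10.6) = 6.108.

k = 6.11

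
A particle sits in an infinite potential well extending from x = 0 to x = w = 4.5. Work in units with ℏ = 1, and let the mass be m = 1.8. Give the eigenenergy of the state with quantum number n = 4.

E = 2.17

The infinite-well eigenfunctions ψ_n = √(2/w) sin(nπx/w) vanish at both walls, giving E_n = n²π²ℏ²/(2mw²).
E_4 = 4² × π² / (2 × 1.8 × 4.5²) = 2.166.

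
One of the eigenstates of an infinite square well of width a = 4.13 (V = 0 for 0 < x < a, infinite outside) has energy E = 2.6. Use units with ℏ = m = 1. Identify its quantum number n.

n = 3

From E_n = n²π²ℏ²/(2ma²) invert to n = √(2ma²E)/(πℏ).
n = (4.13/π) × √(2 × 1 × 2.6) = 2.998 → n = 3.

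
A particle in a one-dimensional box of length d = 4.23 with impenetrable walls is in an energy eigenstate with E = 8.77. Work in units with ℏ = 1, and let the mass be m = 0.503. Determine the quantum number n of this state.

From E_n = n²π²ℏ²/(2md²) invert to n = √(2md²E)/(πℏ).
n = (4.23/π) × √(2 × 0.503 × 8.77) = 3.999 → n = 4.

n = 4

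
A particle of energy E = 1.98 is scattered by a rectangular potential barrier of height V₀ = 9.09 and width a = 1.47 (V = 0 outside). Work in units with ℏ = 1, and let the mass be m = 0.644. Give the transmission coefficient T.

T = 0.000373

E < V₀: inside the barrier ψ ∝ e^{±κx} with κ = √(2m(V₀ − E))/ℏ = 3.026.
κa = 4.448, sinh(κa) = 42.74.
Matching ψ, ψ′ at both faces gives T = [1 + V₀² sinh²(κa) / (4E(V₀ − E))]⁻¹ = 1/2682 = 0.000373.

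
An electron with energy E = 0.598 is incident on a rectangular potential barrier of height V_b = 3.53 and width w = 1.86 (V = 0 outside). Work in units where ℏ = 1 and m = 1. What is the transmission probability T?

Since E < V_b the interior solution is evanescent with decay constant κ = √(2m(V_b − E))/ℏ = 2.422.
κw = 4.504, sinh(κw) = 45.19.
Matching ψ, ψ′ at both faces gives T = [1 + V_b² sinh²(κw) / (4E(V_b − E))]⁻¹ = 1/3629 = 0.000276.

T = 0.000276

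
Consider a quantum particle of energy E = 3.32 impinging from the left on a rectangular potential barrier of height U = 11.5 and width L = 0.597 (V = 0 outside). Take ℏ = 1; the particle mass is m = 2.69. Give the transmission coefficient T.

T = 0.00119

Since E < U the interior solution is evanescent with decay constant κ = √(2m(U − E))/ℏ = 6.634.
κL = 3.960, sinh(κL) = 26.23.
Matching ψ, ψ′ at both faces gives T = [1 + U² sinh²(κL) / (4E(U − E))]⁻¹ = 1/838.6 = 0.00119.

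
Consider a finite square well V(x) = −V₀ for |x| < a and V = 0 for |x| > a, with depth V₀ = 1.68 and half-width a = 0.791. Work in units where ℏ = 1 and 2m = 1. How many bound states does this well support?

Define the well-strength parameter z₀ = (a/ℏ)√(2mV₀) = 0.791 × √(2·0.5·1.68) = 1.025.
A new bound state (alternating even/odd) appears each time z₀ passes a multiple of π/2, so N = ⌊2z₀/π⌋ + 1 = ⌊0.6527⌋ + 1 = 1.

N = 1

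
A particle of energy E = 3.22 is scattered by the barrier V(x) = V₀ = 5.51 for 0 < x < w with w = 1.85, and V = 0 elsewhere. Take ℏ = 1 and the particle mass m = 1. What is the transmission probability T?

T = 0.00141

E < V₀: inside the barrier ψ ∝ e^{±κx} with κ = √(2m(V₀ − E))/ℏ = 2.140.
κw = 3.959, sinh(κw) = 26.20.
Matching ψ, ψ′ at both faces gives T = [1 + V₀² sinh²(κw) / (4E(V₀ − E))]⁻¹ = 1/707.4 = 0.00141.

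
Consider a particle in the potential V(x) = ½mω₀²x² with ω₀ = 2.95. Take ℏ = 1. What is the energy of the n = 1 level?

Using E_n = (n + ½)ℏω₀: E_1 = 1.5 × 2.95 = 4.425.

E = 4.43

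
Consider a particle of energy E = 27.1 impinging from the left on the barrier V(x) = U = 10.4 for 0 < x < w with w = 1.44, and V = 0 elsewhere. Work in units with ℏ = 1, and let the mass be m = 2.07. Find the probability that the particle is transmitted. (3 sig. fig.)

T = 0.982

Above the barrier the interior wavenumber is k₂ = √(2m(E − U))/ℏ = 8.315, giving phase k₂w = 11.97.
T = [1 + U² sin²(k₂w) / (4E(E − U))]⁻¹ = 1/1.019 = 0.982.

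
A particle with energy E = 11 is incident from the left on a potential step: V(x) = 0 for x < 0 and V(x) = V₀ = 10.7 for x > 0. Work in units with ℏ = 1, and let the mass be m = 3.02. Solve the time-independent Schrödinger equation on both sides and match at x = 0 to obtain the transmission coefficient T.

T = 0.487

On each side the TISE gives plane waves with k = √(2m(E − V))/ℏ: k₁ = √(2·3.02·11) = 8.151, k₂ = √(2·3.02·0.3) = 1.346.
Continuity of ψ and ψ′ at the step yields the reflection amplitude r = (k₁ − k₂)/(k₁ + k₂) = 0.7165; thus R = |r|² = 0.5134, T = 0.4866.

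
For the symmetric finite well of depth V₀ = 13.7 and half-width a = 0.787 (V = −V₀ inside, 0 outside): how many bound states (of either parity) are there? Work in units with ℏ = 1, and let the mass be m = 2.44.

The dimensionless depth is z₀ = a√(2mV₀)/ℏ = 0.787 × √(66.86) = 6.435.
The even/odd transcendental equations gain one root per π/2 in z₀, giving N = 1 + ⌊2z₀/π⌋ = 1 + ⌊4.097⌋ = 5.

N = 5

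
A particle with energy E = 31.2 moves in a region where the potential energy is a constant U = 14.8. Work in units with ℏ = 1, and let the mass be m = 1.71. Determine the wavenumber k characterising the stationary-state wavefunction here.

With E > U the solution is oscillatory, ψ ∝ e^{±ikx} with k = √(2m(E − U))/ℏ.
k = √(2 × 1.71 × 16.4) = 7.489.

k = 7.49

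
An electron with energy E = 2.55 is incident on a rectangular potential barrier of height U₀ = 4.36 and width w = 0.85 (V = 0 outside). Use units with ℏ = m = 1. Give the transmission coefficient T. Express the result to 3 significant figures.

E < U₀: inside the barrier ψ ∝ e^{±κx} with κ = √(2m(U₀ − E))/ℏ = 1.903.
κw = 1.617, sinh(κw) = 2.420.
Matching ψ, ψ′ at both faces gives T = [1 + U₀² sinh²(κw) / (4E(U₀ − E))]⁻¹ = 1/7.032 = 0.142.

T = 0.142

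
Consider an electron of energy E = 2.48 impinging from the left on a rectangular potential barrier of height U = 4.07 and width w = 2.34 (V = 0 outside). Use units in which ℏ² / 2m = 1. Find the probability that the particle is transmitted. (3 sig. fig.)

T = 0.0104

E < U: inside the barrier ψ ∝ e^{±κx} with κ = √(2m(U − E))/ℏ = 1.261.
κw = 2.951, sinh(κw) = 9.533.
The exact tunnelling result is T⁻¹ = 1 + U² sinh²(κw) / [4E(U − E)] = 96.44, so T = 0.0104.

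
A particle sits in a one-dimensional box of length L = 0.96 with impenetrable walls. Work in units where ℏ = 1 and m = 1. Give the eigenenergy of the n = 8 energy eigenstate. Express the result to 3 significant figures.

E = 343

The infinite-well eigenfunctions ψ_n = √(2/L) sin(nπx/L) vanish at both walls, giving E_n = n²π²ℏ²/(2mL²).
E_8 = 8² × π² / (2 × 1 × 0.96²) = 342.7.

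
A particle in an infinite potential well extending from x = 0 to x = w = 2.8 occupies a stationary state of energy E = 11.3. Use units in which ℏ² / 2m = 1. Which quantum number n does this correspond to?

n = 3

For an infinite well E_n = n²π²ℏ²/(2mw²), so n = (w/πℏ)√(2mE).
n = (2.8/π) × √(2 × 0.5 × 11.3) = 2.996 → n = 3.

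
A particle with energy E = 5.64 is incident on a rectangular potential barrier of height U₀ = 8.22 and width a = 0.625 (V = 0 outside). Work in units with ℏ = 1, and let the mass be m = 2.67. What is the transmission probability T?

T = 0.0328

Since E < U₀ the interior solution is evanescent with decay constant κ = √(2m(U₀ − E))/ℏ = 3.712.
κa = 2.320, sinh(κa) = 5.038.
The exact tunnelling result is T⁻¹ = 1 + U₀² sinh²(κa) / [4E(U₀ − E)] = 30.46, so T = 0.0328.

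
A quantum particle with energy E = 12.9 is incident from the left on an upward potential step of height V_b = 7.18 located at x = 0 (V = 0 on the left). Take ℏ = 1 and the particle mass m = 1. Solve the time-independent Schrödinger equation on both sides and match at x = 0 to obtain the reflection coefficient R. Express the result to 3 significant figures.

On each side the TISE gives plane waves with k = √(2m(E − V))/ℏ: k₁ = √(2·1·12.9) = 5.079, k₂ = √(2·1·5.72) = 3.382.
Matching ψ and ψ′ at x = 0 gives r = (k₁ − k₂)/(k₁ + k₂), so R = r² = 0.04022 and T = 1 − R = 0.9598.

R = 0.0402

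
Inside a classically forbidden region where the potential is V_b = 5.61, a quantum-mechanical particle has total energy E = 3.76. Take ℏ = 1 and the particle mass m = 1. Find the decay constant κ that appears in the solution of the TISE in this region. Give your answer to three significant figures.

Since E < V_b the TISE in this region is ψ'' = κ²ψ with κ = √(2m(V_b − E))/ℏ.
κ = √(2 × 1 × 1.85) = 1.924.

κ = 1.92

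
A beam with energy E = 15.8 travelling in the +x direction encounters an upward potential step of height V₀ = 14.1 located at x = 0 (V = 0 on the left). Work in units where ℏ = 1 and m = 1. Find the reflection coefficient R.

R = 0.256

The wavenumbers are k₁ = √(2mE)/ℏ = 5.621 on the left and k₂ = √(2m(E − V₀))/ℏ = 1.844 on the right.
Continuity of ψ and ψ′ at the step yields the reflection amplitude r = (k₁ − k₂)/(k₁ + k₂) = 0.5060; thus R = |r|² = 0.2560, T = 0.7440.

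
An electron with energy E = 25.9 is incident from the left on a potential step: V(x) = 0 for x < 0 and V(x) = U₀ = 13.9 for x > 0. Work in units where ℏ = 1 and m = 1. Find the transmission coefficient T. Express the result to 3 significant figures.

The wavenumbers are k₁ = √(2mE)/ℏ = 7.197 on the left and k₂ = √(2m(E − U₀))/ℏ = 4.899 on the right.
Matching ψ and ψ′ at x = 0 gives r = (k₁ − k₂)/(k₁ + k₂), so R = r² = 0.03610 and T = 1 − R = 0.9639.

T = 0.964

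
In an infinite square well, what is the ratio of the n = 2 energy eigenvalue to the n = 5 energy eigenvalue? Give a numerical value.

Since E_n ∝ n², the ratio is (2/5)² = 0.16.

0.16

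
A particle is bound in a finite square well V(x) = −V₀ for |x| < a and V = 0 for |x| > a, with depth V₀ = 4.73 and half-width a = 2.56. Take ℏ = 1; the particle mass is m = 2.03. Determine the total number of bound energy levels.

N = 8

The dimensionless depth is z₀ = a√(2mV₀)/ℏ = 2.56 × √(19.20) = 11.22.
The even/odd transcendental equations gain one root per π/2 in z₀, giving N = 1 + ⌊2z₀/π⌋ = 1 + ⌊7.142⌋ = 8.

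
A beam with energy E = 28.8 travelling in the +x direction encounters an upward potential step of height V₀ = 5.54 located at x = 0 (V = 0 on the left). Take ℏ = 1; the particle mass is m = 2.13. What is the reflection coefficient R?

R = 0.00285

On each side the TISE gives plane waves with k = √(2m(E − V))/ℏ: k₁ = √(2·2.13·28.8) = 11.08, k₂ = √(2·2.13·23.26) = 9.954.
Continuity of ψ and ψ′ at the step yields the reflection amplitude r = (k₁ − k₂)/(k₁ + k₂) = 0.05336; thus R = |r|² = 0.002847, T = 0.9972.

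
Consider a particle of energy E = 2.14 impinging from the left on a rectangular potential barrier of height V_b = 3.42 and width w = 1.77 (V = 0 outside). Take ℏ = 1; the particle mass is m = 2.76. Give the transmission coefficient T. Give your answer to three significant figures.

T = 0.000307

Since E < V_b the interior solution is evanescent with decay constant κ = √(2m(V_b − E))/ℏ = 2.658.
κw = 4.705, sinh(κw) = 55.24.
The exact tunnelling result is T⁻¹ = 1 + V_b² sinh²(κw) / [4E(V_b − E)] = 3258, so T = 0.000307.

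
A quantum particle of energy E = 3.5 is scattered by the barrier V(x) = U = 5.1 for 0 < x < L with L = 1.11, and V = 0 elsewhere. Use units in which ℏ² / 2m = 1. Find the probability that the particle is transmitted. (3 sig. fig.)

Since E < U the interior solution is evanescent with decay constant κ = √(2m(U − E))/ℏ = 1.265.
κL = 1.404, sinh(κL) = 1.913.
The exact tunnelling result is T⁻¹ = 1 + U² sinh²(κL) / [4E(U − E)] = 5.249, so T = 0.190.

T = 0.190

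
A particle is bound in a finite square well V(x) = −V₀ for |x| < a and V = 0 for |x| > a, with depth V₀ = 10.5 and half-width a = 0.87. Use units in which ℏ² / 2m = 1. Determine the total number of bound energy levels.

Define the well-strength parameter z₀ = (a/ℏ)√(2mV₀) = 0.87 × √(2·0.5·10.5) = 2.819.
A new bound state (alternating even/odd) appears each time z₀ passes a multiple of π/2, so N = ⌊2z₀/π⌋ + 1 = ⌊1.795⌋ + 1 = 2.

N = 2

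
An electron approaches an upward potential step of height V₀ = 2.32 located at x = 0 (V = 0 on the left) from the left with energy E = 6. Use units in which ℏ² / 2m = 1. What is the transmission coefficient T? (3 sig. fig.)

On each side the TISE gives plane waves with k = √(2m(E − V))/ℏ: k₁ = √(2·½·6) = 2.449, k₂ = √(2·½·3.68) = 1.918.
Matching ψ and ψ′ at x = 0 gives r = (k₁ − k₂)/(k₁ + k₂), so R = r² = 0.01479 and T = 1 − R = 0.9852.

T = 0.985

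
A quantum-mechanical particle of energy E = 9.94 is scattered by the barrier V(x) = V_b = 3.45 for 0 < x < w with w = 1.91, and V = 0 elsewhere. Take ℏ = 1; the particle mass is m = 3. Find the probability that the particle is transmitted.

E > V_b: inside the barrier k₂ = √(2m(E − V_b))/ℏ = 6.240, k₂w = 11.92.
Matching at both interfaces gives T⁻¹ = 1 + V_b² sin²(k₂w) / [4E(E − V_b)] = 1.017, hence T = 0.983.

T = 0.983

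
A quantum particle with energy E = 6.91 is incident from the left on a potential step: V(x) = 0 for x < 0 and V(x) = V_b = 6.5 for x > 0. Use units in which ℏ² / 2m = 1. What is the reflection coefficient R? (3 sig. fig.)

The wavenumbers are k₁ = √(2mE)/ℏ = 2.629 on the left and k₂ = √(2m(E − V_b))/ℏ = 0.6403 on the right.
Matching ψ and ψ′ at x = 0 gives r = (k₁ − k₂)/(k₁ + k₂), so R = r² = 0.3700 and T = 1 − R = 0.6300.

R = 0.370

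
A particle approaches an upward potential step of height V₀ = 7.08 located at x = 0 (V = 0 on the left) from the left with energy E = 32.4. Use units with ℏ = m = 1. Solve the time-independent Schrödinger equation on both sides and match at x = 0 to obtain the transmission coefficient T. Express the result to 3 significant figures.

On each side the TISE gives plane waves with k = √(2m(E − V))/ℏ: k₁ = √(2·1·32.4) = 8.050, k₂ = √(2·1·25.32) = 7.116.
Matching ψ and ψ′ at x = 0 gives r = (k₁ − k₂)/(k₁ + k₂), so R = r² = 0.003790 and T = 1 − R = 0.9962.

T = 0.996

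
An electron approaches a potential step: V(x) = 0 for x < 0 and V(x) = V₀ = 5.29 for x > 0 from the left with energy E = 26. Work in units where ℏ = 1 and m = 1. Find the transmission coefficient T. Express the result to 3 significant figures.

The wavenumbers are k₁ = √(2mE)/ℏ = 7.211 on the left and k₂ = √(2m(E − V₀))/ℏ = 6.436 on the right.
Matching ψ and ψ′ at x = 0 gives r = (k₁ − k₂)/(k₁ + k₂), so R = r² = 0.003227 and T = 1 − R = 0.9968.

T = 0.997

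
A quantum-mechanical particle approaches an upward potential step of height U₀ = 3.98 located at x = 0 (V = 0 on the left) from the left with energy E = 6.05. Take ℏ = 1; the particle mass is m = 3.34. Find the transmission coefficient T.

On each side the TISE gives plane waves with k = √(2m(E − V))/ℏ: k₁ = √(2·3.34·6.05) = 6.357, k₂ = √(2·3.34·2.07) = 3.719.
Continuity of ψ and ψ′ at the step yields the reflection amplitude r = (k₁ − k₂)/(k₁ + k₂) = 0.2619; thus R = |r|² = 0.06858, T = 0.9314.

T = 0.931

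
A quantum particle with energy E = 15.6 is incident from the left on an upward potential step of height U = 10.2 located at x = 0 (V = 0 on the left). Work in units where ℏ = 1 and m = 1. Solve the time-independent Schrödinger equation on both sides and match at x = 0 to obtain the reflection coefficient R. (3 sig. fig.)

On each side the TISE gives plane waves with k = √(2m(E − V))/ℏ: k₁ = √(2·1·15.6) = 5.586, k₂ = √(2·1·5.4) = 3.286.
Matching ψ and ψ′ at x = 0 gives r = (k₁ − k₂)/(k₁ + k₂), so R = r² = 0.06717 and T = 1 − R = 0.9328.

R = 0.0672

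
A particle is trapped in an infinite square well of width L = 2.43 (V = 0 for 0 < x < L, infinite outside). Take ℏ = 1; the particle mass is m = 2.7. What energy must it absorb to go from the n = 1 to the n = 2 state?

E_n = n²π²ℏ²/(2mL²), so ΔE = (2² − 1²) π²ℏ²/(2mL²).
ΔE = 3 × π² / (2 × 2.7 × 2.43²) = 0.9286.

ΔE = 0.929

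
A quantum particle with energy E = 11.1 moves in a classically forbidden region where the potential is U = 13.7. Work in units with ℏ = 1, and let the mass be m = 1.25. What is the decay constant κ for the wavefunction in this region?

Since E < U the TISE in this region is ψ'' = κ²ψ with κ = √(2m(U − E))/ℏ.
κ = √(2 × 1.25 × 2.6) = 2.550.

κ = 2.55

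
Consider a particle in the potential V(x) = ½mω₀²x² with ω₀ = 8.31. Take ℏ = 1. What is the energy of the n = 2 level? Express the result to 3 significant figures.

Using E_n = (n + ½)ℏω₀: E_2 = 2.5 × 8.31 = 20.78.

E = 20.8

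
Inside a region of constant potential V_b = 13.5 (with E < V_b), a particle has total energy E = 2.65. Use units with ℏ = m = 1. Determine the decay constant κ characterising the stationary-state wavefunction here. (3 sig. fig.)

κ = 4.66

Since E < V_b the TISE in this region is ψ'' = κ²ψ with κ = √(2m(V_b − E))/ℏ.
κ = √(2 × 1 × 10.85) = 4.658.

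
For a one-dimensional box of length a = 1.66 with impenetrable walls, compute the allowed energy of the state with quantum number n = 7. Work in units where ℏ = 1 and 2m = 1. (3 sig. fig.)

The infinite-well eigenfunctions ψ_n = √(2/a) sin(nπx/a) vanish at both walls, giving E_n = n²π²ℏ²/(2ma²).
E_7 = 7² × π² / (2 × 0.5 × 1.66²) = 175.5.

E = 176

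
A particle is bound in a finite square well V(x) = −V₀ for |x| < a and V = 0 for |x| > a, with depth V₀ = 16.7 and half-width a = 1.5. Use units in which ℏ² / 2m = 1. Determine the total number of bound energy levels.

Define the well-strength parameter z₀ = (a/ℏ)√(2mV₀) = 1.5 × √(2·0.5·16.7) = 6.130.
The even/odd transcendental equations gain one root per π/2 in z₀, giving N = 1 + ⌊2z₀/π⌋ = 1 + ⌊3.902⌋ = 4.

N = 4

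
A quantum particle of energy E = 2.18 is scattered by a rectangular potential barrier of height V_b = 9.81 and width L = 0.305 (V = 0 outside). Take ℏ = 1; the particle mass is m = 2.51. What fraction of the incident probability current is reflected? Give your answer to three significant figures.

R = 0.938

Since E < V_b the interior solution is evanescent with decay constant κ = √(2m(V_b − E))/ℏ = 6.189.
κL = 1.888, sinh(κL) = 3.226.
Matching ψ, ψ′ at both faces gives T = [1 + V_b² sinh²(κL) / (4E(V_b − E))]⁻¹ = 1/16.05 = 0.0623.
R = 1 − T = 0.938.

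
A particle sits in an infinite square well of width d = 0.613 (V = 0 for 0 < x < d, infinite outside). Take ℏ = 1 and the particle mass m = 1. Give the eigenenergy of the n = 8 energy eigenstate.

Requiring ψ(0) = ψ(d) = 0 quantises k = nπ/d, hence E_n = ℏ²k²/2m = n²π²ℏ²/(2md²).
E_8 = 8² × π² / (2 × 1 × 0.613²) = 840.5.

E = 840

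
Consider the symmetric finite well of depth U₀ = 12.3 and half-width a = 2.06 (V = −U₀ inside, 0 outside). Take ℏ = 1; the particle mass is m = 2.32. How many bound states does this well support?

N = 10

Define the well-strength parameter z₀ = (a/ℏ)√(2mU₀) = 2.06 × √(2·2.32·12.3) = 15.56.
The even/odd transcendental equations gain one root per π/2 in z₀, giving N = 1 + ⌊2z₀/π⌋ = 1 + ⌊9.907⌋ = 10.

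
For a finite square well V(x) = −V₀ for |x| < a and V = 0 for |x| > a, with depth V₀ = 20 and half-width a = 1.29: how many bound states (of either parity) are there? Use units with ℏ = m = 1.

N = 6

Define the well-strength parameter z₀ = (a/ℏ)√(2mV₀) = 1.29 × √(2·1·20) = 8.159.
The even/odd transcendental equations gain one root per π/2 in z₀, giving N = 1 + ⌊2z₀/π⌋ = 1 + ⌊5.194⌋ = 6.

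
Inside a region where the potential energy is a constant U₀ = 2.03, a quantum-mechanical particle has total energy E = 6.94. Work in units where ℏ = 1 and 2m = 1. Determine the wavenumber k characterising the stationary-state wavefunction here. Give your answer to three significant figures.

With E > U₀ the solution is oscillatory, ψ ∝ e^{±ikx} with k = √(2m(E − U₀))/ℏ.
k = √(2 × 0.5 × 4.91) = 2.216.

k = 2.22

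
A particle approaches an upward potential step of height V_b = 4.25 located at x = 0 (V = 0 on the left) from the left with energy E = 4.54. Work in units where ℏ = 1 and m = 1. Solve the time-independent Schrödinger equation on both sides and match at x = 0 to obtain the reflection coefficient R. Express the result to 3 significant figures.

R = 0.356

The wavenumbers are k₁ = √(2mE)/ℏ = 3.013 on the left and k₂ = √(2m(E − V_b))/ℏ = 0.7616 on the right.
Matching ψ and ψ′ at x = 0 gives r = (k₁ − k₂)/(k₁ + k₂), so R = r² = 0.3558 and T = 1 − R = 0.6442.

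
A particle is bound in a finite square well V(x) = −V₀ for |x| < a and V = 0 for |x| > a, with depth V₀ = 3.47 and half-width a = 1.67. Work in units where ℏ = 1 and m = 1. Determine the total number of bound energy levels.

Define the well-strength parameter z₀ = (a/ℏ)√(2mV₀) = 1.67 × √(2·1·3.47) = 4.399.
A new bound state (alternating even/odd) appears each time z₀ passes a multiple of π/2, so N = ⌊2z₀/π⌋ + 1 = ⌊2.801⌋ + 1 = 3.

N = 3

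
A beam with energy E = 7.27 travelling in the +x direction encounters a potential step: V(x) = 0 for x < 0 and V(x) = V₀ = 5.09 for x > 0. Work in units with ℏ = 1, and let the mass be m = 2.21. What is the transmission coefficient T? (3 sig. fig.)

T = 0.915

The wavenumbers are k₁ = √(2mE)/ℏ = 5.669 on the left and k₂ = √(2m(E − V₀))/ℏ = 3.104 on the right.
Continuity of ψ and ψ′ at the step yields the reflection amplitude r = (k₁ − k₂)/(k₁ + k₂) = 0.2923; thus R = |r|² = 0.08545, T = 0.9145.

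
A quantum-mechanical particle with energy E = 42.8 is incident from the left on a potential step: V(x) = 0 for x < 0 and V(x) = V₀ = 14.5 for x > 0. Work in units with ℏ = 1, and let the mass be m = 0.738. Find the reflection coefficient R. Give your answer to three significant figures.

R = 0.0106

On each side the TISE gives plane waves with k = √(2m(E − V))/ℏ: k₁ = √(2·0.738·42.8) = 7.948, k₂ = √(2·0.738·28.3) = 6.463.
Matching ψ and ψ′ at x = 0 gives r = (k₁ − k₂)/(k₁ + k₂), so R = r² = 0.01062 and T = 1 − R = 0.9894.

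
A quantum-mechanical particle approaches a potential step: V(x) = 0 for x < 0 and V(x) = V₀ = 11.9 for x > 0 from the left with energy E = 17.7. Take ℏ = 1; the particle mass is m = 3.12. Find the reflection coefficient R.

R = 0.0739

The wavenumbers are k₁ = √(2mE)/ℏ = 10.51 on the left and k₂ = √(2m(E − V₀))/ℏ = 6.016 on the right.
Continuity of ψ and ψ′ at the step yields the reflection amplitude r = (k₁ − k₂)/(k₁ + k₂) = 0.2719; thus R = |r|² = 0.07394, T = 0.9261.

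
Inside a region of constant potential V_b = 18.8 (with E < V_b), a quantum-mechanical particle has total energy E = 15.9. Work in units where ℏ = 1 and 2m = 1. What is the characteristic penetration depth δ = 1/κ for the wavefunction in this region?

δ = 0.587

Since E < V_b the TISE in this region is ψ'' = κ²ψ with κ = √(2m(V_b − E))/ℏ.
κ = √(2 × 0.5 × 2.9) = 1.703. The penetration depth is δ = 1/κ = 0.587.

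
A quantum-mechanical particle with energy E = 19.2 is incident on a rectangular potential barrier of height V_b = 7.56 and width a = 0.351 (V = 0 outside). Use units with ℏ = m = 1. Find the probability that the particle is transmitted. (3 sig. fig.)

E > V_b: inside the barrier k₂ = √(2m(E − V_b))/ℏ = 4.825, k₂a = 1.694.
T = [1 + V_b² sin²(k₂a) / (4E(E − V_b))]⁻¹ = 1/1.063 = 0.941.

T = 0.941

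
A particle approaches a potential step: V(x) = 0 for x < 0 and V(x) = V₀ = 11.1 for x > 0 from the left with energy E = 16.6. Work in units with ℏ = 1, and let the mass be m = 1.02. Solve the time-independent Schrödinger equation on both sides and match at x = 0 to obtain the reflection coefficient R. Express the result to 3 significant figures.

On each side the TISE gives plane waves with k = √(2m(E − V))/ℏ: k₁ = √(2·1.02·16.6) = 5.819, k₂ = √(2·1.02·5.5) = 3.350.
Matching ψ and ψ′ at x = 0 gives r = (k₁ − k₂)/(k₁ + k₂), so R = r² = 0.07255 and T = 1 − R = 0.9275.

R = 0.0725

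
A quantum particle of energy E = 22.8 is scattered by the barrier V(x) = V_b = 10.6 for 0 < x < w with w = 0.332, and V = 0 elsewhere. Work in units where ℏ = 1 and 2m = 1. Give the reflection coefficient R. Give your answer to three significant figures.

Above the barrier the interior wavenumber is k₂ = √(2m(E − V_b))/ℏ = 3.493, giving phase k₂w = 1.160.
Matching at both interfaces gives T⁻¹ = 1 + V_b² sin²(k₂w) / [4E(E − V_b)] = 1.085, hence T = 0.922.
R = 1 − T = 0.0782.

R = 0.0782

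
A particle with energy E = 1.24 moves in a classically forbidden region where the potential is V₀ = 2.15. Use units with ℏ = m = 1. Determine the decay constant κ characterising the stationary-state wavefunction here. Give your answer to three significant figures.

κ = 1.35

Since E < V₀ the TISE in this region is ψ'' = κ²ψ with κ = √(2m(V₀ − E))/ℏ.
κ = √(2 × 1 × 0.91) = 1.349.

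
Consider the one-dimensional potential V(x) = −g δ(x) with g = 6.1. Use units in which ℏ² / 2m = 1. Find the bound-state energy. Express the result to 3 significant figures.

For x ≠ 0 the bound state is ψ ∝ e^{−κ|x|}; integrating the TISE across the delta gives the cusp condition 2κ = 2mg/ℏ², so κ = 3.050.
Then E = −ℏ²κ²/(2m) = −mg²/(2ℏ²) = -9.303.

E = -9.30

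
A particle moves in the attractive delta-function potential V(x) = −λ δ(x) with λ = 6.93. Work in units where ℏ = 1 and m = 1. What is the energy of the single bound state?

The bound state is ψ(x) = √κ e^{−κ|x|}. The derivative jump ψ'(0⁺) − ψ'(0⁻) = −(2mλ/ℏ²)ψ(0) fixes κ = mλ/ℏ² = 6.930.
Then E = −ℏ²κ²/(2m) = −mλ²/(2ℏ²) = -24.01.

E = -24.0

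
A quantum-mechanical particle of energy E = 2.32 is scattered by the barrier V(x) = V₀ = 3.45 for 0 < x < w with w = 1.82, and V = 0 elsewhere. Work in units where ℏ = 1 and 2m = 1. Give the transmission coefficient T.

Since E < V₀ the interior solution is evanescent with decay constant κ = √(2m(V₀ − E))/ℏ = 1.063.
κw = 1.935, sinh(κw) = 3.389.
The exact tunnelling result is T⁻¹ = 1 + V₀² sinh²(κw) / [4E(V₀ − E)] = 14.03, so T = 0.0713.

T = 0.0713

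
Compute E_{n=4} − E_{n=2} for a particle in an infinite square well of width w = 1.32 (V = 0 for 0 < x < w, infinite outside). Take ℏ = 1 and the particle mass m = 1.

ΔE = 34.0

E_n = n²π²ℏ²/(2mw²), so ΔE = (4² − 2²) π²ℏ²/(2mw²).
ΔE = 12 × π² / (2 × 1 × 1.32²) = 33.99.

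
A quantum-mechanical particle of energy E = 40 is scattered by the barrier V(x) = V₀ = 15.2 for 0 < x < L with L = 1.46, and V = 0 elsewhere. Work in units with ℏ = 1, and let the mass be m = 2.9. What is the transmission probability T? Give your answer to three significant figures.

T = 0.948

Above the barrier the interior wavenumber is k₂ = √(2m(E − V₀))/ℏ = 11.99, giving phase k₂L = 17.51.
T = [1 + V₀² sin²(k₂L) / (4E(E − V₀))]⁻¹ = 1/1.055 = 0.948.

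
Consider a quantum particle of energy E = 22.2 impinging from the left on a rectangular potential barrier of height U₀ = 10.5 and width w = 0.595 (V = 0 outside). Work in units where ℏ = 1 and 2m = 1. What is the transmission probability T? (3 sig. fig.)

T = 0.922

E > U₀: inside the barrier k₂ = √(2m(E − U₀))/ℏ = 3.421, k₂w = 2.035.
T = [1 + U₀² sin²(k₂w) / (4E(E − U₀))]⁻¹ = 1/1.085 = 0.922.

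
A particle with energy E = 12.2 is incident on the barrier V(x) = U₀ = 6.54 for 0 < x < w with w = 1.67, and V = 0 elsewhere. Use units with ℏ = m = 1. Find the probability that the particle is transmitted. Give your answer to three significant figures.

T = 0.944

E > U₀: inside the barrier k₂ = √(2m(E − U₀))/ℏ = 3.365, k₂w = 5.619.
Matching at both interfaces gives T⁻¹ = 1 + U₀² sin²(k₂w) / [4E(E − U₀)] = 1.059, hence T = 0.944.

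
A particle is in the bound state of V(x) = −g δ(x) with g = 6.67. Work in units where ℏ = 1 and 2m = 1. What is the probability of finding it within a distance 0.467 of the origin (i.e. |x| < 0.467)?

The normalised bound state is ψ = √κ e^{−κ|x|} with κ = mg/ℏ² = 3.335.
P(|x| < d) = ∫_{−d}^{d} κ e^{−2κ|x|} dx = 1 − e^{−2κd} = 1 − e^{−3.115} = 0.9556.

P = 0.956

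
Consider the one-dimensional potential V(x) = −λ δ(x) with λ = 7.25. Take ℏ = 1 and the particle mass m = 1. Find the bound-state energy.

E = -26.3

For x ≠ 0 the bound state is ψ ∝ e^{−κ|x|}; integrating the TISE across the delta gives the cusp condition 2κ = 2mλ/ℏ², so κ = 7.250.
Then E = −ℏ²κ²/(2m) = −mλ²/(2ℏ²) = -26.28.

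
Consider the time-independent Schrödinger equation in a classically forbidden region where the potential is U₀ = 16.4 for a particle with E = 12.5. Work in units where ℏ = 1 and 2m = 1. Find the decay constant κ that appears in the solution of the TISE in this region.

κ = 1.97

Since E < U₀ the TISE in this region is ψ'' = κ²ψ with κ = √(2m(U₀ − E))/ℏ.
κ = √(2 × 0.5 × 3.9) = 1.975.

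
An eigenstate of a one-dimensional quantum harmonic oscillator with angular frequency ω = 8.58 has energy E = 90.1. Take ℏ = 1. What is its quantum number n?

n = 10

Invert E_n = (n + ½)ℏω: n = E/ℏω − ½ = 10.001, so n = 10.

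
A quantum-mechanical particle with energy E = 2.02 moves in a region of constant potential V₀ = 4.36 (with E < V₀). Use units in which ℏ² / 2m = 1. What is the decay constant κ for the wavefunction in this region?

Since E < V₀ the TISE in this region is ψ'' = κ²ψ with κ = √(2m(V₀ − E))/ℏ.
κ = √(2 × 0.5 × 2.34) = 1.530.

κ = 1.53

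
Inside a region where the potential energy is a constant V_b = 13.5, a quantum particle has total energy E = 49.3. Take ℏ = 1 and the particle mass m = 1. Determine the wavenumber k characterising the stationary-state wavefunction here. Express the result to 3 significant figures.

With E > V_b the solution is oscillatory, ψ ∝ e^{±ikx} with k = √(2m(E − V_b))/ℏ.
k = √(2 × 1 × 35.8) = 8.462.

k = 8.46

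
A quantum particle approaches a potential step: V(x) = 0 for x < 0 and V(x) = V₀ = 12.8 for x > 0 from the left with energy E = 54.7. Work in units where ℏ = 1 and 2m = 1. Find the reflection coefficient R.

On each side the TISE gives plane waves with k = √(2m(E − V))/ℏ: k₁ = √(2·½·54.7) = 7.396, k₂ = √(2·½·41.9) = 6.473.
Continuity of ψ and ψ′ at the step yields the reflection amplitude r = (k₁ − k₂)/(k₁ + k₂) = 0.06655; thus R = |r|² = 0.004428, T = 0.9956.

R = 0.00443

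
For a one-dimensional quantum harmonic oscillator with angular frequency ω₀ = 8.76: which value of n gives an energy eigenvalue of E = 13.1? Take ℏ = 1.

Invert E_n = (n + ½)ℏω₀: n = E/ℏω₀ − ½ = 0.995, so n = 1.

n = 1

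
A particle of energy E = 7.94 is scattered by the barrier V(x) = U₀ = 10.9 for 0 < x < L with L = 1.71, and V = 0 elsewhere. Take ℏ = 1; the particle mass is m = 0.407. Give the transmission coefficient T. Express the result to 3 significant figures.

Since E < U₀ the interior solution is evanescent with decay constant κ = √(2m(U₀ − E))/ℏ = 1.552.
κL = 2.654, sinh(κL) = 7.073.
The exact tunnelling result is T⁻¹ = 1 + U₀² sinh²(κL) / [4E(U₀ − E)] = 64.22, so T = 0.0156.

T = 0.0156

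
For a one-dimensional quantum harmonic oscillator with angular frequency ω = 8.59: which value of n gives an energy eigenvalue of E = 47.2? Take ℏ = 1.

E_n = ℏω(n + ½) ⇒ n = E/(ℏω) − ½ = 47.2/8.59 − 0.5 = 4.995 → n = 5.

n = 5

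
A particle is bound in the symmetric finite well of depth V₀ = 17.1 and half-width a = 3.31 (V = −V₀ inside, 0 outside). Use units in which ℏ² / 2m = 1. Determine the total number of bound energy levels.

The dimensionless depth is z₀ = a√(2mV₀)/ℏ = 3.31 × √(17.10) = 13.69.
The even/odd transcendental equations gain one root per π/2 in z₀, giving N = 1 + ⌊2z₀/π⌋ = 1 + ⌊8.714⌋ = 9.

N = 9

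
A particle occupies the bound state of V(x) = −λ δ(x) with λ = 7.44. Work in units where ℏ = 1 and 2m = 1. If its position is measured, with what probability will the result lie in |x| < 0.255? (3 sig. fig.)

P = 0.850

The normalised bound state is ψ = √κ e^{−κ|x|} with κ = mλ/ℏ² = 3.720.
P(|x| < d) = ∫_{−d}^{d} κ e^{−2κ|x|} dx = 1 − e^{−2κd} = 1 − e^{−1.897} = 0.8500.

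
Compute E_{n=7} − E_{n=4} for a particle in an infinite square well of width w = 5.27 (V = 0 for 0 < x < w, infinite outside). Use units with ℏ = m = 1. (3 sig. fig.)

E_n = n²π²ℏ²/(2mw²), so ΔE = (7² − 4²) π²ℏ²/(2mw²).
ΔE = 33 × π² / (2 × 1 × 5.27²) = 5.864.

ΔE = 5.86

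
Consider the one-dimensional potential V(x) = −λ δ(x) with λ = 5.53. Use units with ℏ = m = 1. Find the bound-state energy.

E = -15.3

The bound state is ψ(x) = √κ e^{−κ|x|}. The derivative jump ψ'(0⁺) − ψ'(0⁻) = −(2mλ/ℏ²)ψ(0) fixes κ = mλ/ℏ² = 5.530.
Then E = −ℏ²κ²/(2m) = −mλ²/(2ℏ²) = -15.29.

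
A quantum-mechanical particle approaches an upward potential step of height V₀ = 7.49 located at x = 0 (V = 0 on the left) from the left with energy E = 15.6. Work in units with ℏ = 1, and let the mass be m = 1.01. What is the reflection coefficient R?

R = 0.0263

On each side the TISE gives plane waves with k = √(2m(E − V))/ℏ: k₁ = √(2·1.01·15.6) = 5.614, k₂ = √(2·1.01·8.11) = 4.047.
Matching ψ and ψ′ at x = 0 gives r = (k₁ − k₂)/(k₁ + k₂), so R = r² = 0.02628 and T = 1 − R = 0.9737.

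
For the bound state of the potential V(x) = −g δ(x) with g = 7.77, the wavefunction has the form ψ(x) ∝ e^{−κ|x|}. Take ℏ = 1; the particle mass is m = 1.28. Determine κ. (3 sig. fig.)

κ = 9.95

Integrating the TISE across x = 0 gives the cusp condition ψ'(0⁺) − ψ'(0⁻) = −(2mg/ℏ²)ψ(0).
With ψ ∝ e^{−κ|x|} this yields −2κ = −2mg/ℏ², so κ = mg/ℏ² = 9.946.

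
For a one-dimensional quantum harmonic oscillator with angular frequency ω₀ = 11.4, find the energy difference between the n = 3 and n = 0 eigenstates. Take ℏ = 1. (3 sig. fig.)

ΔE = 34.2

E_n = ℏω₀(n + ½), so ΔE = (3 − 0) ℏω₀ = 3 × 11.4 = 34.20.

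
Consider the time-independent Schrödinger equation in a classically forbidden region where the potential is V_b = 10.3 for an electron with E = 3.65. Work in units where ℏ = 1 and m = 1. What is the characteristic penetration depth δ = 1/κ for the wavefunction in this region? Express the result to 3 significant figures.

δ = 0.274

Since E < V_b the TISE in this region is ψ'' = κ²ψ with κ = √(2m(V_b − E))/ℏ.
κ = √(2 × 1 × 6.65) = 3.647. The penetration depth is δ = 1/κ = 0.274.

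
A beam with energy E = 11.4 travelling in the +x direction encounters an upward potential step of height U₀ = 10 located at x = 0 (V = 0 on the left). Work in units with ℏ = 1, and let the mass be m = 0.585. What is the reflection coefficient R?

R = 0.231

On each side the TISE gives plane waves with k = √(2m(E − V))/ℏ: k₁ = √(2·0.585·11.4) = 3.652, k₂ = √(2·0.585·1.4) = 1.280.
Continuity of ψ and ψ′ at the step yields the reflection amplitude r = (k₁ − k₂)/(k₁ + k₂) = 0.4810; thus R = |r|² = 0.2314, T = 0.7686.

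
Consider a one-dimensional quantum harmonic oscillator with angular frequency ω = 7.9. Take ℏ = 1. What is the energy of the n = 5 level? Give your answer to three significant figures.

E = 43.5

Using E_n = (n + ½)ℏω: E_5 = 5.5 × 7.9 = 43.45.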